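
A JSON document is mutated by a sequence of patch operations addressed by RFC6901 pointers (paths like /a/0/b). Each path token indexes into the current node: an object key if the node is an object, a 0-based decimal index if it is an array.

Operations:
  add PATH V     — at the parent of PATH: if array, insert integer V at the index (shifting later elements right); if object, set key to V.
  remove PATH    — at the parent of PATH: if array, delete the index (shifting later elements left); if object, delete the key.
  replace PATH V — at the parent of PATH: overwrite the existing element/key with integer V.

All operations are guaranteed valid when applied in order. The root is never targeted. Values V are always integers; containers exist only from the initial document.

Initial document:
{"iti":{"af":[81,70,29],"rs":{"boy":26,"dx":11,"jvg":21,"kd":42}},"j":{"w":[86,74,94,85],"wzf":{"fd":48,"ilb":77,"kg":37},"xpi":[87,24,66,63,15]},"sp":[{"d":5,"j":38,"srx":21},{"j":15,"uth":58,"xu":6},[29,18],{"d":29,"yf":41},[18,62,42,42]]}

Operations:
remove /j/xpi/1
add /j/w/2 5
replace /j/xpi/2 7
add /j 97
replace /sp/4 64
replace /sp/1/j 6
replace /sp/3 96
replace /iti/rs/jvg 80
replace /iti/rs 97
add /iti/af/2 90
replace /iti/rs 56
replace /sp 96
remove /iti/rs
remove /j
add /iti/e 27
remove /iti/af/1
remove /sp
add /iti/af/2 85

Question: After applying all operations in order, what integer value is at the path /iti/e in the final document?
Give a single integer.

Answer: 27

Derivation:
After op 1 (remove /j/xpi/1): {"iti":{"af":[81,70,29],"rs":{"boy":26,"dx":11,"jvg":21,"kd":42}},"j":{"w":[86,74,94,85],"wzf":{"fd":48,"ilb":77,"kg":37},"xpi":[87,66,63,15]},"sp":[{"d":5,"j":38,"srx":21},{"j":15,"uth":58,"xu":6},[29,18],{"d":29,"yf":41},[18,62,42,42]]}
After op 2 (add /j/w/2 5): {"iti":{"af":[81,70,29],"rs":{"boy":26,"dx":11,"jvg":21,"kd":42}},"j":{"w":[86,74,5,94,85],"wzf":{"fd":48,"ilb":77,"kg":37},"xpi":[87,66,63,15]},"sp":[{"d":5,"j":38,"srx":21},{"j":15,"uth":58,"xu":6},[29,18],{"d":29,"yf":41},[18,62,42,42]]}
After op 3 (replace /j/xpi/2 7): {"iti":{"af":[81,70,29],"rs":{"boy":26,"dx":11,"jvg":21,"kd":42}},"j":{"w":[86,74,5,94,85],"wzf":{"fd":48,"ilb":77,"kg":37},"xpi":[87,66,7,15]},"sp":[{"d":5,"j":38,"srx":21},{"j":15,"uth":58,"xu":6},[29,18],{"d":29,"yf":41},[18,62,42,42]]}
After op 4 (add /j 97): {"iti":{"af":[81,70,29],"rs":{"boy":26,"dx":11,"jvg":21,"kd":42}},"j":97,"sp":[{"d":5,"j":38,"srx":21},{"j":15,"uth":58,"xu":6},[29,18],{"d":29,"yf":41},[18,62,42,42]]}
After op 5 (replace /sp/4 64): {"iti":{"af":[81,70,29],"rs":{"boy":26,"dx":11,"jvg":21,"kd":42}},"j":97,"sp":[{"d":5,"j":38,"srx":21},{"j":15,"uth":58,"xu":6},[29,18],{"d":29,"yf":41},64]}
After op 6 (replace /sp/1/j 6): {"iti":{"af":[81,70,29],"rs":{"boy":26,"dx":11,"jvg":21,"kd":42}},"j":97,"sp":[{"d":5,"j":38,"srx":21},{"j":6,"uth":58,"xu":6},[29,18],{"d":29,"yf":41},64]}
After op 7 (replace /sp/3 96): {"iti":{"af":[81,70,29],"rs":{"boy":26,"dx":11,"jvg":21,"kd":42}},"j":97,"sp":[{"d":5,"j":38,"srx":21},{"j":6,"uth":58,"xu":6},[29,18],96,64]}
After op 8 (replace /iti/rs/jvg 80): {"iti":{"af":[81,70,29],"rs":{"boy":26,"dx":11,"jvg":80,"kd":42}},"j":97,"sp":[{"d":5,"j":38,"srx":21},{"j":6,"uth":58,"xu":6},[29,18],96,64]}
After op 9 (replace /iti/rs 97): {"iti":{"af":[81,70,29],"rs":97},"j":97,"sp":[{"d":5,"j":38,"srx":21},{"j":6,"uth":58,"xu":6},[29,18],96,64]}
After op 10 (add /iti/af/2 90): {"iti":{"af":[81,70,90,29],"rs":97},"j":97,"sp":[{"d":5,"j":38,"srx":21},{"j":6,"uth":58,"xu":6},[29,18],96,64]}
After op 11 (replace /iti/rs 56): {"iti":{"af":[81,70,90,29],"rs":56},"j":97,"sp":[{"d":5,"j":38,"srx":21},{"j":6,"uth":58,"xu":6},[29,18],96,64]}
After op 12 (replace /sp 96): {"iti":{"af":[81,70,90,29],"rs":56},"j":97,"sp":96}
After op 13 (remove /iti/rs): {"iti":{"af":[81,70,90,29]},"j":97,"sp":96}
After op 14 (remove /j): {"iti":{"af":[81,70,90,29]},"sp":96}
After op 15 (add /iti/e 27): {"iti":{"af":[81,70,90,29],"e":27},"sp":96}
After op 16 (remove /iti/af/1): {"iti":{"af":[81,90,29],"e":27},"sp":96}
After op 17 (remove /sp): {"iti":{"af":[81,90,29],"e":27}}
After op 18 (add /iti/af/2 85): {"iti":{"af":[81,90,85,29],"e":27}}
Value at /iti/e: 27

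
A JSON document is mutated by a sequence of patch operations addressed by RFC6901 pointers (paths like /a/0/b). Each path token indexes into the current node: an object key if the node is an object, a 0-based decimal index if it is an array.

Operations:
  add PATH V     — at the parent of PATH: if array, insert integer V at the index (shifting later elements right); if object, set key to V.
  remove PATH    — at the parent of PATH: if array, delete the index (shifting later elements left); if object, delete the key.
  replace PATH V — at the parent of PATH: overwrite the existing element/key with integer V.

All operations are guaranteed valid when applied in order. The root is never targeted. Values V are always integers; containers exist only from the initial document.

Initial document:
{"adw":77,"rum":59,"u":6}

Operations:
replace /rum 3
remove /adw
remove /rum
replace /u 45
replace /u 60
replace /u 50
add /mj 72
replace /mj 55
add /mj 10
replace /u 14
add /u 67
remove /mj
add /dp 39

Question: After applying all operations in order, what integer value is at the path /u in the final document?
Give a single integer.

Answer: 67

Derivation:
After op 1 (replace /rum 3): {"adw":77,"rum":3,"u":6}
After op 2 (remove /adw): {"rum":3,"u":6}
After op 3 (remove /rum): {"u":6}
After op 4 (replace /u 45): {"u":45}
After op 5 (replace /u 60): {"u":60}
After op 6 (replace /u 50): {"u":50}
After op 7 (add /mj 72): {"mj":72,"u":50}
After op 8 (replace /mj 55): {"mj":55,"u":50}
After op 9 (add /mj 10): {"mj":10,"u":50}
After op 10 (replace /u 14): {"mj":10,"u":14}
After op 11 (add /u 67): {"mj":10,"u":67}
After op 12 (remove /mj): {"u":67}
After op 13 (add /dp 39): {"dp":39,"u":67}
Value at /u: 67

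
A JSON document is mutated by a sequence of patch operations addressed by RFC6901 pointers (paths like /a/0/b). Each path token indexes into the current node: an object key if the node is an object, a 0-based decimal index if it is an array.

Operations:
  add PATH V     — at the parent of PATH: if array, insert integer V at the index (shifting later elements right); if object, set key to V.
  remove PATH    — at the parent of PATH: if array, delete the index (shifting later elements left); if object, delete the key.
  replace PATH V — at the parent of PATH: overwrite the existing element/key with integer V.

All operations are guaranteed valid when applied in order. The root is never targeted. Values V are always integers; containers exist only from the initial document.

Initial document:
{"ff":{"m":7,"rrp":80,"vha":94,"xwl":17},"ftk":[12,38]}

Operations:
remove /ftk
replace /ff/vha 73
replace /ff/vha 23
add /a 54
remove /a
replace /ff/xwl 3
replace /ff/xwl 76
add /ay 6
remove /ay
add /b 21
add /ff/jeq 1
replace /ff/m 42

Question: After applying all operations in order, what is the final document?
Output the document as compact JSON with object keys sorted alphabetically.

After op 1 (remove /ftk): {"ff":{"m":7,"rrp":80,"vha":94,"xwl":17}}
After op 2 (replace /ff/vha 73): {"ff":{"m":7,"rrp":80,"vha":73,"xwl":17}}
After op 3 (replace /ff/vha 23): {"ff":{"m":7,"rrp":80,"vha":23,"xwl":17}}
After op 4 (add /a 54): {"a":54,"ff":{"m":7,"rrp":80,"vha":23,"xwl":17}}
After op 5 (remove /a): {"ff":{"m":7,"rrp":80,"vha":23,"xwl":17}}
After op 6 (replace /ff/xwl 3): {"ff":{"m":7,"rrp":80,"vha":23,"xwl":3}}
After op 7 (replace /ff/xwl 76): {"ff":{"m":7,"rrp":80,"vha":23,"xwl":76}}
After op 8 (add /ay 6): {"ay":6,"ff":{"m":7,"rrp":80,"vha":23,"xwl":76}}
After op 9 (remove /ay): {"ff":{"m":7,"rrp":80,"vha":23,"xwl":76}}
After op 10 (add /b 21): {"b":21,"ff":{"m":7,"rrp":80,"vha":23,"xwl":76}}
After op 11 (add /ff/jeq 1): {"b":21,"ff":{"jeq":1,"m":7,"rrp":80,"vha":23,"xwl":76}}
After op 12 (replace /ff/m 42): {"b":21,"ff":{"jeq":1,"m":42,"rrp":80,"vha":23,"xwl":76}}

Answer: {"b":21,"ff":{"jeq":1,"m":42,"rrp":80,"vha":23,"xwl":76}}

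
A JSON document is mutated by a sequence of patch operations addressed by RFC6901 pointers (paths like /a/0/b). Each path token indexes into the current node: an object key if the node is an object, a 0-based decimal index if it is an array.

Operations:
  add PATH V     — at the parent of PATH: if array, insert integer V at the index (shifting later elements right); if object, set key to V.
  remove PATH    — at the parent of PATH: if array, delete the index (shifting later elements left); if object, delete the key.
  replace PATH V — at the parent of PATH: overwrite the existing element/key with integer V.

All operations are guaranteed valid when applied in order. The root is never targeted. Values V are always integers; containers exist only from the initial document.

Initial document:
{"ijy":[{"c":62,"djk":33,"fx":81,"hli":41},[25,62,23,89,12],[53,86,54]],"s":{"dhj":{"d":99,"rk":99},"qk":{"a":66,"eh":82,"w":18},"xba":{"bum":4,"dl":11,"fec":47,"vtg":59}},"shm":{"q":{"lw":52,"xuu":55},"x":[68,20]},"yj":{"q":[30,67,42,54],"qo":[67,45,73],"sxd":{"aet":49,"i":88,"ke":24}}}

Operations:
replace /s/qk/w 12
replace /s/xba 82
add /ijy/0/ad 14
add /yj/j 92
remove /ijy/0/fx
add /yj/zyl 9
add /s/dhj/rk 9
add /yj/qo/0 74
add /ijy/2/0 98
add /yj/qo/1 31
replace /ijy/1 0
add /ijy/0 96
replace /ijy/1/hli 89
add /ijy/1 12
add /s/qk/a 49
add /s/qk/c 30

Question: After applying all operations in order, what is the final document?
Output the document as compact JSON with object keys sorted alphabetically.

After op 1 (replace /s/qk/w 12): {"ijy":[{"c":62,"djk":33,"fx":81,"hli":41},[25,62,23,89,12],[53,86,54]],"s":{"dhj":{"d":99,"rk":99},"qk":{"a":66,"eh":82,"w":12},"xba":{"bum":4,"dl":11,"fec":47,"vtg":59}},"shm":{"q":{"lw":52,"xuu":55},"x":[68,20]},"yj":{"q":[30,67,42,54],"qo":[67,45,73],"sxd":{"aet":49,"i":88,"ke":24}}}
After op 2 (replace /s/xba 82): {"ijy":[{"c":62,"djk":33,"fx":81,"hli":41},[25,62,23,89,12],[53,86,54]],"s":{"dhj":{"d":99,"rk":99},"qk":{"a":66,"eh":82,"w":12},"xba":82},"shm":{"q":{"lw":52,"xuu":55},"x":[68,20]},"yj":{"q":[30,67,42,54],"qo":[67,45,73],"sxd":{"aet":49,"i":88,"ke":24}}}
After op 3 (add /ijy/0/ad 14): {"ijy":[{"ad":14,"c":62,"djk":33,"fx":81,"hli":41},[25,62,23,89,12],[53,86,54]],"s":{"dhj":{"d":99,"rk":99},"qk":{"a":66,"eh":82,"w":12},"xba":82},"shm":{"q":{"lw":52,"xuu":55},"x":[68,20]},"yj":{"q":[30,67,42,54],"qo":[67,45,73],"sxd":{"aet":49,"i":88,"ke":24}}}
After op 4 (add /yj/j 92): {"ijy":[{"ad":14,"c":62,"djk":33,"fx":81,"hli":41},[25,62,23,89,12],[53,86,54]],"s":{"dhj":{"d":99,"rk":99},"qk":{"a":66,"eh":82,"w":12},"xba":82},"shm":{"q":{"lw":52,"xuu":55},"x":[68,20]},"yj":{"j":92,"q":[30,67,42,54],"qo":[67,45,73],"sxd":{"aet":49,"i":88,"ke":24}}}
After op 5 (remove /ijy/0/fx): {"ijy":[{"ad":14,"c":62,"djk":33,"hli":41},[25,62,23,89,12],[53,86,54]],"s":{"dhj":{"d":99,"rk":99},"qk":{"a":66,"eh":82,"w":12},"xba":82},"shm":{"q":{"lw":52,"xuu":55},"x":[68,20]},"yj":{"j":92,"q":[30,67,42,54],"qo":[67,45,73],"sxd":{"aet":49,"i":88,"ke":24}}}
After op 6 (add /yj/zyl 9): {"ijy":[{"ad":14,"c":62,"djk":33,"hli":41},[25,62,23,89,12],[53,86,54]],"s":{"dhj":{"d":99,"rk":99},"qk":{"a":66,"eh":82,"w":12},"xba":82},"shm":{"q":{"lw":52,"xuu":55},"x":[68,20]},"yj":{"j":92,"q":[30,67,42,54],"qo":[67,45,73],"sxd":{"aet":49,"i":88,"ke":24},"zyl":9}}
After op 7 (add /s/dhj/rk 9): {"ijy":[{"ad":14,"c":62,"djk":33,"hli":41},[25,62,23,89,12],[53,86,54]],"s":{"dhj":{"d":99,"rk":9},"qk":{"a":66,"eh":82,"w":12},"xba":82},"shm":{"q":{"lw":52,"xuu":55},"x":[68,20]},"yj":{"j":92,"q":[30,67,42,54],"qo":[67,45,73],"sxd":{"aet":49,"i":88,"ke":24},"zyl":9}}
After op 8 (add /yj/qo/0 74): {"ijy":[{"ad":14,"c":62,"djk":33,"hli":41},[25,62,23,89,12],[53,86,54]],"s":{"dhj":{"d":99,"rk":9},"qk":{"a":66,"eh":82,"w":12},"xba":82},"shm":{"q":{"lw":52,"xuu":55},"x":[68,20]},"yj":{"j":92,"q":[30,67,42,54],"qo":[74,67,45,73],"sxd":{"aet":49,"i":88,"ke":24},"zyl":9}}
After op 9 (add /ijy/2/0 98): {"ijy":[{"ad":14,"c":62,"djk":33,"hli":41},[25,62,23,89,12],[98,53,86,54]],"s":{"dhj":{"d":99,"rk":9},"qk":{"a":66,"eh":82,"w":12},"xba":82},"shm":{"q":{"lw":52,"xuu":55},"x":[68,20]},"yj":{"j":92,"q":[30,67,42,54],"qo":[74,67,45,73],"sxd":{"aet":49,"i":88,"ke":24},"zyl":9}}
After op 10 (add /yj/qo/1 31): {"ijy":[{"ad":14,"c":62,"djk":33,"hli":41},[25,62,23,89,12],[98,53,86,54]],"s":{"dhj":{"d":99,"rk":9},"qk":{"a":66,"eh":82,"w":12},"xba":82},"shm":{"q":{"lw":52,"xuu":55},"x":[68,20]},"yj":{"j":92,"q":[30,67,42,54],"qo":[74,31,67,45,73],"sxd":{"aet":49,"i":88,"ke":24},"zyl":9}}
After op 11 (replace /ijy/1 0): {"ijy":[{"ad":14,"c":62,"djk":33,"hli":41},0,[98,53,86,54]],"s":{"dhj":{"d":99,"rk":9},"qk":{"a":66,"eh":82,"w":12},"xba":82},"shm":{"q":{"lw":52,"xuu":55},"x":[68,20]},"yj":{"j":92,"q":[30,67,42,54],"qo":[74,31,67,45,73],"sxd":{"aet":49,"i":88,"ke":24},"zyl":9}}
After op 12 (add /ijy/0 96): {"ijy":[96,{"ad":14,"c":62,"djk":33,"hli":41},0,[98,53,86,54]],"s":{"dhj":{"d":99,"rk":9},"qk":{"a":66,"eh":82,"w":12},"xba":82},"shm":{"q":{"lw":52,"xuu":55},"x":[68,20]},"yj":{"j":92,"q":[30,67,42,54],"qo":[74,31,67,45,73],"sxd":{"aet":49,"i":88,"ke":24},"zyl":9}}
After op 13 (replace /ijy/1/hli 89): {"ijy":[96,{"ad":14,"c":62,"djk":33,"hli":89},0,[98,53,86,54]],"s":{"dhj":{"d":99,"rk":9},"qk":{"a":66,"eh":82,"w":12},"xba":82},"shm":{"q":{"lw":52,"xuu":55},"x":[68,20]},"yj":{"j":92,"q":[30,67,42,54],"qo":[74,31,67,45,73],"sxd":{"aet":49,"i":88,"ke":24},"zyl":9}}
After op 14 (add /ijy/1 12): {"ijy":[96,12,{"ad":14,"c":62,"djk":33,"hli":89},0,[98,53,86,54]],"s":{"dhj":{"d":99,"rk":9},"qk":{"a":66,"eh":82,"w":12},"xba":82},"shm":{"q":{"lw":52,"xuu":55},"x":[68,20]},"yj":{"j":92,"q":[30,67,42,54],"qo":[74,31,67,45,73],"sxd":{"aet":49,"i":88,"ke":24},"zyl":9}}
After op 15 (add /s/qk/a 49): {"ijy":[96,12,{"ad":14,"c":62,"djk":33,"hli":89},0,[98,53,86,54]],"s":{"dhj":{"d":99,"rk":9},"qk":{"a":49,"eh":82,"w":12},"xba":82},"shm":{"q":{"lw":52,"xuu":55},"x":[68,20]},"yj":{"j":92,"q":[30,67,42,54],"qo":[74,31,67,45,73],"sxd":{"aet":49,"i":88,"ke":24},"zyl":9}}
After op 16 (add /s/qk/c 30): {"ijy":[96,12,{"ad":14,"c":62,"djk":33,"hli":89},0,[98,53,86,54]],"s":{"dhj":{"d":99,"rk":9},"qk":{"a":49,"c":30,"eh":82,"w":12},"xba":82},"shm":{"q":{"lw":52,"xuu":55},"x":[68,20]},"yj":{"j":92,"q":[30,67,42,54],"qo":[74,31,67,45,73],"sxd":{"aet":49,"i":88,"ke":24},"zyl":9}}

Answer: {"ijy":[96,12,{"ad":14,"c":62,"djk":33,"hli":89},0,[98,53,86,54]],"s":{"dhj":{"d":99,"rk":9},"qk":{"a":49,"c":30,"eh":82,"w":12},"xba":82},"shm":{"q":{"lw":52,"xuu":55},"x":[68,20]},"yj":{"j":92,"q":[30,67,42,54],"qo":[74,31,67,45,73],"sxd":{"aet":49,"i":88,"ke":24},"zyl":9}}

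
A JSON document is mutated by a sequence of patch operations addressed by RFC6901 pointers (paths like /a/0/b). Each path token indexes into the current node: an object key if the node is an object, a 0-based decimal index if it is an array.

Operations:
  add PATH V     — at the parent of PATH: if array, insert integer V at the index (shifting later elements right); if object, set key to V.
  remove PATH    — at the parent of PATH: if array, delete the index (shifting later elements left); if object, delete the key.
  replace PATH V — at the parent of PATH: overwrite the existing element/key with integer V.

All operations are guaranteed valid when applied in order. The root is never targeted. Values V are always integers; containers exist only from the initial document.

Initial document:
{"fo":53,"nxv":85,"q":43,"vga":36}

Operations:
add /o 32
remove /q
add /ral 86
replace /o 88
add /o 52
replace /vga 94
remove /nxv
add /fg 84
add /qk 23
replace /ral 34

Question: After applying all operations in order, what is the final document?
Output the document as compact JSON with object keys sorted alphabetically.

Answer: {"fg":84,"fo":53,"o":52,"qk":23,"ral":34,"vga":94}

Derivation:
After op 1 (add /o 32): {"fo":53,"nxv":85,"o":32,"q":43,"vga":36}
After op 2 (remove /q): {"fo":53,"nxv":85,"o":32,"vga":36}
After op 3 (add /ral 86): {"fo":53,"nxv":85,"o":32,"ral":86,"vga":36}
After op 4 (replace /o 88): {"fo":53,"nxv":85,"o":88,"ral":86,"vga":36}
After op 5 (add /o 52): {"fo":53,"nxv":85,"o":52,"ral":86,"vga":36}
After op 6 (replace /vga 94): {"fo":53,"nxv":85,"o":52,"ral":86,"vga":94}
After op 7 (remove /nxv): {"fo":53,"o":52,"ral":86,"vga":94}
After op 8 (add /fg 84): {"fg":84,"fo":53,"o":52,"ral":86,"vga":94}
After op 9 (add /qk 23): {"fg":84,"fo":53,"o":52,"qk":23,"ral":86,"vga":94}
After op 10 (replace /ral 34): {"fg":84,"fo":53,"o":52,"qk":23,"ral":34,"vga":94}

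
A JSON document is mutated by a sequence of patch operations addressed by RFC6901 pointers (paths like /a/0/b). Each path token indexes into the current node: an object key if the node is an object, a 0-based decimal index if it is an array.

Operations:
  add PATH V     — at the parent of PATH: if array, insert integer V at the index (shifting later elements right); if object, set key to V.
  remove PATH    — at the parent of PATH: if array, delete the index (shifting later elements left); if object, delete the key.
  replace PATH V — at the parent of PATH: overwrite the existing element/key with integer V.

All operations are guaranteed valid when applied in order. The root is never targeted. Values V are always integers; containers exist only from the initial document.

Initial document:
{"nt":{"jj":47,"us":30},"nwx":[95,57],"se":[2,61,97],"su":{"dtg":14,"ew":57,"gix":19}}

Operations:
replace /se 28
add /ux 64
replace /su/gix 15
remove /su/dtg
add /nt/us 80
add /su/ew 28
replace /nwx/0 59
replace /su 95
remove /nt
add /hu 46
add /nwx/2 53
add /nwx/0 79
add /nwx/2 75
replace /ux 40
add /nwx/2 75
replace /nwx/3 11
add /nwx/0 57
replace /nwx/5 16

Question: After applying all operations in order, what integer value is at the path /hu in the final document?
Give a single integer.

After op 1 (replace /se 28): {"nt":{"jj":47,"us":30},"nwx":[95,57],"se":28,"su":{"dtg":14,"ew":57,"gix":19}}
After op 2 (add /ux 64): {"nt":{"jj":47,"us":30},"nwx":[95,57],"se":28,"su":{"dtg":14,"ew":57,"gix":19},"ux":64}
After op 3 (replace /su/gix 15): {"nt":{"jj":47,"us":30},"nwx":[95,57],"se":28,"su":{"dtg":14,"ew":57,"gix":15},"ux":64}
After op 4 (remove /su/dtg): {"nt":{"jj":47,"us":30},"nwx":[95,57],"se":28,"su":{"ew":57,"gix":15},"ux":64}
After op 5 (add /nt/us 80): {"nt":{"jj":47,"us":80},"nwx":[95,57],"se":28,"su":{"ew":57,"gix":15},"ux":64}
After op 6 (add /su/ew 28): {"nt":{"jj":47,"us":80},"nwx":[95,57],"se":28,"su":{"ew":28,"gix":15},"ux":64}
After op 7 (replace /nwx/0 59): {"nt":{"jj":47,"us":80},"nwx":[59,57],"se":28,"su":{"ew":28,"gix":15},"ux":64}
After op 8 (replace /su 95): {"nt":{"jj":47,"us":80},"nwx":[59,57],"se":28,"su":95,"ux":64}
After op 9 (remove /nt): {"nwx":[59,57],"se":28,"su":95,"ux":64}
After op 10 (add /hu 46): {"hu":46,"nwx":[59,57],"se":28,"su":95,"ux":64}
After op 11 (add /nwx/2 53): {"hu":46,"nwx":[59,57,53],"se":28,"su":95,"ux":64}
After op 12 (add /nwx/0 79): {"hu":46,"nwx":[79,59,57,53],"se":28,"su":95,"ux":64}
After op 13 (add /nwx/2 75): {"hu":46,"nwx":[79,59,75,57,53],"se":28,"su":95,"ux":64}
After op 14 (replace /ux 40): {"hu":46,"nwx":[79,59,75,57,53],"se":28,"su":95,"ux":40}
After op 15 (add /nwx/2 75): {"hu":46,"nwx":[79,59,75,75,57,53],"se":28,"su":95,"ux":40}
After op 16 (replace /nwx/3 11): {"hu":46,"nwx":[79,59,75,11,57,53],"se":28,"su":95,"ux":40}
After op 17 (add /nwx/0 57): {"hu":46,"nwx":[57,79,59,75,11,57,53],"se":28,"su":95,"ux":40}
After op 18 (replace /nwx/5 16): {"hu":46,"nwx":[57,79,59,75,11,16,53],"se":28,"su":95,"ux":40}
Value at /hu: 46

Answer: 46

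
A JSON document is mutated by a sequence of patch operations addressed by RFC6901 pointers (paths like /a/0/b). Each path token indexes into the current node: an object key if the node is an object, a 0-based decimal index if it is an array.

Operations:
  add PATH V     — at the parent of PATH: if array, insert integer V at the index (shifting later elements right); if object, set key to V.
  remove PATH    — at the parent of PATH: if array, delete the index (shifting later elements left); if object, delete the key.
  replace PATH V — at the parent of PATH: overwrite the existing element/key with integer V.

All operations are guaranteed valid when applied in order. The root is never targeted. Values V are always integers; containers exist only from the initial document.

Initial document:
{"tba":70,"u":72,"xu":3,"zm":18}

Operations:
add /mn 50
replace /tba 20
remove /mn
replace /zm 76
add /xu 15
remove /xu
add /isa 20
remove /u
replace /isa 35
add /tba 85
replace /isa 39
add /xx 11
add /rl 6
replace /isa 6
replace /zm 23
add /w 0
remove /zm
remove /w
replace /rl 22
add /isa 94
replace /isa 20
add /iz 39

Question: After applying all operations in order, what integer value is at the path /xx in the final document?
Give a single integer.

Answer: 11

Derivation:
After op 1 (add /mn 50): {"mn":50,"tba":70,"u":72,"xu":3,"zm":18}
After op 2 (replace /tba 20): {"mn":50,"tba":20,"u":72,"xu":3,"zm":18}
After op 3 (remove /mn): {"tba":20,"u":72,"xu":3,"zm":18}
After op 4 (replace /zm 76): {"tba":20,"u":72,"xu":3,"zm":76}
After op 5 (add /xu 15): {"tba":20,"u":72,"xu":15,"zm":76}
After op 6 (remove /xu): {"tba":20,"u":72,"zm":76}
After op 7 (add /isa 20): {"isa":20,"tba":20,"u":72,"zm":76}
After op 8 (remove /u): {"isa":20,"tba":20,"zm":76}
After op 9 (replace /isa 35): {"isa":35,"tba":20,"zm":76}
After op 10 (add /tba 85): {"isa":35,"tba":85,"zm":76}
After op 11 (replace /isa 39): {"isa":39,"tba":85,"zm":76}
After op 12 (add /xx 11): {"isa":39,"tba":85,"xx":11,"zm":76}
After op 13 (add /rl 6): {"isa":39,"rl":6,"tba":85,"xx":11,"zm":76}
After op 14 (replace /isa 6): {"isa":6,"rl":6,"tba":85,"xx":11,"zm":76}
After op 15 (replace /zm 23): {"isa":6,"rl":6,"tba":85,"xx":11,"zm":23}
After op 16 (add /w 0): {"isa":6,"rl":6,"tba":85,"w":0,"xx":11,"zm":23}
After op 17 (remove /zm): {"isa":6,"rl":6,"tba":85,"w":0,"xx":11}
After op 18 (remove /w): {"isa":6,"rl":6,"tba":85,"xx":11}
After op 19 (replace /rl 22): {"isa":6,"rl":22,"tba":85,"xx":11}
After op 20 (add /isa 94): {"isa":94,"rl":22,"tba":85,"xx":11}
After op 21 (replace /isa 20): {"isa":20,"rl":22,"tba":85,"xx":11}
After op 22 (add /iz 39): {"isa":20,"iz":39,"rl":22,"tba":85,"xx":11}
Value at /xx: 11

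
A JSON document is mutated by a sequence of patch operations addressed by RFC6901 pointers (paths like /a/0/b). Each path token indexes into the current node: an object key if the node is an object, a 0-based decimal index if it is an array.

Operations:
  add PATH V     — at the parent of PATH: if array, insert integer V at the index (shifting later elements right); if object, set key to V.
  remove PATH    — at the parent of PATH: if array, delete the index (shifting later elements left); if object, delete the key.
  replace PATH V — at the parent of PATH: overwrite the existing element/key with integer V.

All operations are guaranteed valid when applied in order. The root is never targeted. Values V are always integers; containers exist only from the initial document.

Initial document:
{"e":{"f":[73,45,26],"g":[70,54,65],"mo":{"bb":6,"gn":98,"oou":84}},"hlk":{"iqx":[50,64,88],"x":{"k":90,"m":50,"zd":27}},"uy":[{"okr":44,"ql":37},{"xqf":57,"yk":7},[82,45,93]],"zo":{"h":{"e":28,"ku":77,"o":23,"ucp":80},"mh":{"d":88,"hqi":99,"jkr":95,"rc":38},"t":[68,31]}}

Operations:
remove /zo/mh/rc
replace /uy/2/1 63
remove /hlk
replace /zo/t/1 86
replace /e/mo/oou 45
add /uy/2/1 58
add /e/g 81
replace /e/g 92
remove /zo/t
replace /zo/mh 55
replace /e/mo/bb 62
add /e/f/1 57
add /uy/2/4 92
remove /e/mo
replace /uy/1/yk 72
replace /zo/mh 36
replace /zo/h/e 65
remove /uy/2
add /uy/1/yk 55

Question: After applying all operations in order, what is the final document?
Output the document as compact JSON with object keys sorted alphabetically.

Answer: {"e":{"f":[73,57,45,26],"g":92},"uy":[{"okr":44,"ql":37},{"xqf":57,"yk":55}],"zo":{"h":{"e":65,"ku":77,"o":23,"ucp":80},"mh":36}}

Derivation:
After op 1 (remove /zo/mh/rc): {"e":{"f":[73,45,26],"g":[70,54,65],"mo":{"bb":6,"gn":98,"oou":84}},"hlk":{"iqx":[50,64,88],"x":{"k":90,"m":50,"zd":27}},"uy":[{"okr":44,"ql":37},{"xqf":57,"yk":7},[82,45,93]],"zo":{"h":{"e":28,"ku":77,"o":23,"ucp":80},"mh":{"d":88,"hqi":99,"jkr":95},"t":[68,31]}}
After op 2 (replace /uy/2/1 63): {"e":{"f":[73,45,26],"g":[70,54,65],"mo":{"bb":6,"gn":98,"oou":84}},"hlk":{"iqx":[50,64,88],"x":{"k":90,"m":50,"zd":27}},"uy":[{"okr":44,"ql":37},{"xqf":57,"yk":7},[82,63,93]],"zo":{"h":{"e":28,"ku":77,"o":23,"ucp":80},"mh":{"d":88,"hqi":99,"jkr":95},"t":[68,31]}}
After op 3 (remove /hlk): {"e":{"f":[73,45,26],"g":[70,54,65],"mo":{"bb":6,"gn":98,"oou":84}},"uy":[{"okr":44,"ql":37},{"xqf":57,"yk":7},[82,63,93]],"zo":{"h":{"e":28,"ku":77,"o":23,"ucp":80},"mh":{"d":88,"hqi":99,"jkr":95},"t":[68,31]}}
After op 4 (replace /zo/t/1 86): {"e":{"f":[73,45,26],"g":[70,54,65],"mo":{"bb":6,"gn":98,"oou":84}},"uy":[{"okr":44,"ql":37},{"xqf":57,"yk":7},[82,63,93]],"zo":{"h":{"e":28,"ku":77,"o":23,"ucp":80},"mh":{"d":88,"hqi":99,"jkr":95},"t":[68,86]}}
After op 5 (replace /e/mo/oou 45): {"e":{"f":[73,45,26],"g":[70,54,65],"mo":{"bb":6,"gn":98,"oou":45}},"uy":[{"okr":44,"ql":37},{"xqf":57,"yk":7},[82,63,93]],"zo":{"h":{"e":28,"ku":77,"o":23,"ucp":80},"mh":{"d":88,"hqi":99,"jkr":95},"t":[68,86]}}
After op 6 (add /uy/2/1 58): {"e":{"f":[73,45,26],"g":[70,54,65],"mo":{"bb":6,"gn":98,"oou":45}},"uy":[{"okr":44,"ql":37},{"xqf":57,"yk":7},[82,58,63,93]],"zo":{"h":{"e":28,"ku":77,"o":23,"ucp":80},"mh":{"d":88,"hqi":99,"jkr":95},"t":[68,86]}}
After op 7 (add /e/g 81): {"e":{"f":[73,45,26],"g":81,"mo":{"bb":6,"gn":98,"oou":45}},"uy":[{"okr":44,"ql":37},{"xqf":57,"yk":7},[82,58,63,93]],"zo":{"h":{"e":28,"ku":77,"o":23,"ucp":80},"mh":{"d":88,"hqi":99,"jkr":95},"t":[68,86]}}
After op 8 (replace /e/g 92): {"e":{"f":[73,45,26],"g":92,"mo":{"bb":6,"gn":98,"oou":45}},"uy":[{"okr":44,"ql":37},{"xqf":57,"yk":7},[82,58,63,93]],"zo":{"h":{"e":28,"ku":77,"o":23,"ucp":80},"mh":{"d":88,"hqi":99,"jkr":95},"t":[68,86]}}
After op 9 (remove /zo/t): {"e":{"f":[73,45,26],"g":92,"mo":{"bb":6,"gn":98,"oou":45}},"uy":[{"okr":44,"ql":37},{"xqf":57,"yk":7},[82,58,63,93]],"zo":{"h":{"e":28,"ku":77,"o":23,"ucp":80},"mh":{"d":88,"hqi":99,"jkr":95}}}
After op 10 (replace /zo/mh 55): {"e":{"f":[73,45,26],"g":92,"mo":{"bb":6,"gn":98,"oou":45}},"uy":[{"okr":44,"ql":37},{"xqf":57,"yk":7},[82,58,63,93]],"zo":{"h":{"e":28,"ku":77,"o":23,"ucp":80},"mh":55}}
After op 11 (replace /e/mo/bb 62): {"e":{"f":[73,45,26],"g":92,"mo":{"bb":62,"gn":98,"oou":45}},"uy":[{"okr":44,"ql":37},{"xqf":57,"yk":7},[82,58,63,93]],"zo":{"h":{"e":28,"ku":77,"o":23,"ucp":80},"mh":55}}
After op 12 (add /e/f/1 57): {"e":{"f":[73,57,45,26],"g":92,"mo":{"bb":62,"gn":98,"oou":45}},"uy":[{"okr":44,"ql":37},{"xqf":57,"yk":7},[82,58,63,93]],"zo":{"h":{"e":28,"ku":77,"o":23,"ucp":80},"mh":55}}
After op 13 (add /uy/2/4 92): {"e":{"f":[73,57,45,26],"g":92,"mo":{"bb":62,"gn":98,"oou":45}},"uy":[{"okr":44,"ql":37},{"xqf":57,"yk":7},[82,58,63,93,92]],"zo":{"h":{"e":28,"ku":77,"o":23,"ucp":80},"mh":55}}
After op 14 (remove /e/mo): {"e":{"f":[73,57,45,26],"g":92},"uy":[{"okr":44,"ql":37},{"xqf":57,"yk":7},[82,58,63,93,92]],"zo":{"h":{"e":28,"ku":77,"o":23,"ucp":80},"mh":55}}
After op 15 (replace /uy/1/yk 72): {"e":{"f":[73,57,45,26],"g":92},"uy":[{"okr":44,"ql":37},{"xqf":57,"yk":72},[82,58,63,93,92]],"zo":{"h":{"e":28,"ku":77,"o":23,"ucp":80},"mh":55}}
After op 16 (replace /zo/mh 36): {"e":{"f":[73,57,45,26],"g":92},"uy":[{"okr":44,"ql":37},{"xqf":57,"yk":72},[82,58,63,93,92]],"zo":{"h":{"e":28,"ku":77,"o":23,"ucp":80},"mh":36}}
After op 17 (replace /zo/h/e 65): {"e":{"f":[73,57,45,26],"g":92},"uy":[{"okr":44,"ql":37},{"xqf":57,"yk":72},[82,58,63,93,92]],"zo":{"h":{"e":65,"ku":77,"o":23,"ucp":80},"mh":36}}
After op 18 (remove /uy/2): {"e":{"f":[73,57,45,26],"g":92},"uy":[{"okr":44,"ql":37},{"xqf":57,"yk":72}],"zo":{"h":{"e":65,"ku":77,"o":23,"ucp":80},"mh":36}}
After op 19 (add /uy/1/yk 55): {"e":{"f":[73,57,45,26],"g":92},"uy":[{"okr":44,"ql":37},{"xqf":57,"yk":55}],"zo":{"h":{"e":65,"ku":77,"o":23,"ucp":80},"mh":36}}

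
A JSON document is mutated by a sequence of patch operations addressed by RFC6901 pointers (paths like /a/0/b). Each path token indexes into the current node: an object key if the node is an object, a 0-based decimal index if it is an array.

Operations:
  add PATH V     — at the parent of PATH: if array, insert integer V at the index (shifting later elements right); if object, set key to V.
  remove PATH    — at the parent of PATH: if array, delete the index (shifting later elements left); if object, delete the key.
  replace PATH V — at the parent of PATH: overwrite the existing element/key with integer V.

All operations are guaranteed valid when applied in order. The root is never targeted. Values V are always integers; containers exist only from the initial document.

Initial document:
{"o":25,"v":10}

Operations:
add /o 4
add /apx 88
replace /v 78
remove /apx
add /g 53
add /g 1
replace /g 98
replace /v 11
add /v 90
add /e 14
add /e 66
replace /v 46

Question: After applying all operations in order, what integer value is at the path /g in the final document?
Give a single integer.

Answer: 98

Derivation:
After op 1 (add /o 4): {"o":4,"v":10}
After op 2 (add /apx 88): {"apx":88,"o":4,"v":10}
After op 3 (replace /v 78): {"apx":88,"o":4,"v":78}
After op 4 (remove /apx): {"o":4,"v":78}
After op 5 (add /g 53): {"g":53,"o":4,"v":78}
After op 6 (add /g 1): {"g":1,"o":4,"v":78}
After op 7 (replace /g 98): {"g":98,"o":4,"v":78}
After op 8 (replace /v 11): {"g":98,"o":4,"v":11}
After op 9 (add /v 90): {"g":98,"o":4,"v":90}
After op 10 (add /e 14): {"e":14,"g":98,"o":4,"v":90}
After op 11 (add /e 66): {"e":66,"g":98,"o":4,"v":90}
After op 12 (replace /v 46): {"e":66,"g":98,"o":4,"v":46}
Value at /g: 98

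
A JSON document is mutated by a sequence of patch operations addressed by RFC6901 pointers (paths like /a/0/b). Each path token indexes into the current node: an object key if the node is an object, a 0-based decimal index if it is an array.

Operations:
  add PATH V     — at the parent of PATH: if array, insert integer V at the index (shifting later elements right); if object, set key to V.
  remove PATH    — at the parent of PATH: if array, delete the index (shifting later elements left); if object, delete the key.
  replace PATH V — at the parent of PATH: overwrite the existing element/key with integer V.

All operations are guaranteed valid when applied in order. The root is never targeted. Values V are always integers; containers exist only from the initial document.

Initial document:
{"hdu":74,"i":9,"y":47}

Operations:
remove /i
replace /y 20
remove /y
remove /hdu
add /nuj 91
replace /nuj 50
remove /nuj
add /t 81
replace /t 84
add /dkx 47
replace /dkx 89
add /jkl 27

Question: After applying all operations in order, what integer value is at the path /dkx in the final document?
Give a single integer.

Answer: 89

Derivation:
After op 1 (remove /i): {"hdu":74,"y":47}
After op 2 (replace /y 20): {"hdu":74,"y":20}
After op 3 (remove /y): {"hdu":74}
After op 4 (remove /hdu): {}
After op 5 (add /nuj 91): {"nuj":91}
After op 6 (replace /nuj 50): {"nuj":50}
After op 7 (remove /nuj): {}
After op 8 (add /t 81): {"t":81}
After op 9 (replace /t 84): {"t":84}
After op 10 (add /dkx 47): {"dkx":47,"t":84}
After op 11 (replace /dkx 89): {"dkx":89,"t":84}
After op 12 (add /jkl 27): {"dkx":89,"jkl":27,"t":84}
Value at /dkx: 89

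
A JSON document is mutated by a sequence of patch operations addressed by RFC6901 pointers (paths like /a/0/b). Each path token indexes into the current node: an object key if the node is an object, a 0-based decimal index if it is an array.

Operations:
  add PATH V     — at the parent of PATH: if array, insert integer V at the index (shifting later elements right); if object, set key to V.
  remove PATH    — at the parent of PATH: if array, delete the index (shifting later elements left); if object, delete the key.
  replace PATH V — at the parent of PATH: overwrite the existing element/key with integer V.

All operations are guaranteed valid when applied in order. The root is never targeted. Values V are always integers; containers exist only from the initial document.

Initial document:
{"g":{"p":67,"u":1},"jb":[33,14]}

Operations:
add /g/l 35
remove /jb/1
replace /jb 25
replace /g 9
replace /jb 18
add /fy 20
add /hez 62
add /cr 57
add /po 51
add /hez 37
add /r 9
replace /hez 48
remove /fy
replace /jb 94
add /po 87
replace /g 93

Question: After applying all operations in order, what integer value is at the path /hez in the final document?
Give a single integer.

After op 1 (add /g/l 35): {"g":{"l":35,"p":67,"u":1},"jb":[33,14]}
After op 2 (remove /jb/1): {"g":{"l":35,"p":67,"u":1},"jb":[33]}
After op 3 (replace /jb 25): {"g":{"l":35,"p":67,"u":1},"jb":25}
After op 4 (replace /g 9): {"g":9,"jb":25}
After op 5 (replace /jb 18): {"g":9,"jb":18}
After op 6 (add /fy 20): {"fy":20,"g":9,"jb":18}
After op 7 (add /hez 62): {"fy":20,"g":9,"hez":62,"jb":18}
After op 8 (add /cr 57): {"cr":57,"fy":20,"g":9,"hez":62,"jb":18}
After op 9 (add /po 51): {"cr":57,"fy":20,"g":9,"hez":62,"jb":18,"po":51}
After op 10 (add /hez 37): {"cr":57,"fy":20,"g":9,"hez":37,"jb":18,"po":51}
After op 11 (add /r 9): {"cr":57,"fy":20,"g":9,"hez":37,"jb":18,"po":51,"r":9}
After op 12 (replace /hez 48): {"cr":57,"fy":20,"g":9,"hez":48,"jb":18,"po":51,"r":9}
After op 13 (remove /fy): {"cr":57,"g":9,"hez":48,"jb":18,"po":51,"r":9}
After op 14 (replace /jb 94): {"cr":57,"g":9,"hez":48,"jb":94,"po":51,"r":9}
After op 15 (add /po 87): {"cr":57,"g":9,"hez":48,"jb":94,"po":87,"r":9}
After op 16 (replace /g 93): {"cr":57,"g":93,"hez":48,"jb":94,"po":87,"r":9}
Value at /hez: 48

Answer: 48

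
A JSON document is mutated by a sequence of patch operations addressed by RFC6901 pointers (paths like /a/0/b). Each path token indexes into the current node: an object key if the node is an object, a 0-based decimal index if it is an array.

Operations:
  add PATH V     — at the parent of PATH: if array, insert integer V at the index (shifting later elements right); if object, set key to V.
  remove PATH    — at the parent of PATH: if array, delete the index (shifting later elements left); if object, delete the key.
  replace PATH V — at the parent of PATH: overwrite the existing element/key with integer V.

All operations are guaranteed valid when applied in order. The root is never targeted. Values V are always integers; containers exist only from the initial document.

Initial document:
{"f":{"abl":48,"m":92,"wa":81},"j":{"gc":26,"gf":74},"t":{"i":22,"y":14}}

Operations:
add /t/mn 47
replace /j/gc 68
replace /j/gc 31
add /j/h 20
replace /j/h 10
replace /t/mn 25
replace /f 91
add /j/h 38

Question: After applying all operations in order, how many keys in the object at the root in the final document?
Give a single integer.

Answer: 3

Derivation:
After op 1 (add /t/mn 47): {"f":{"abl":48,"m":92,"wa":81},"j":{"gc":26,"gf":74},"t":{"i":22,"mn":47,"y":14}}
After op 2 (replace /j/gc 68): {"f":{"abl":48,"m":92,"wa":81},"j":{"gc":68,"gf":74},"t":{"i":22,"mn":47,"y":14}}
After op 3 (replace /j/gc 31): {"f":{"abl":48,"m":92,"wa":81},"j":{"gc":31,"gf":74},"t":{"i":22,"mn":47,"y":14}}
After op 4 (add /j/h 20): {"f":{"abl":48,"m":92,"wa":81},"j":{"gc":31,"gf":74,"h":20},"t":{"i":22,"mn":47,"y":14}}
After op 5 (replace /j/h 10): {"f":{"abl":48,"m":92,"wa":81},"j":{"gc":31,"gf":74,"h":10},"t":{"i":22,"mn":47,"y":14}}
After op 6 (replace /t/mn 25): {"f":{"abl":48,"m":92,"wa":81},"j":{"gc":31,"gf":74,"h":10},"t":{"i":22,"mn":25,"y":14}}
After op 7 (replace /f 91): {"f":91,"j":{"gc":31,"gf":74,"h":10},"t":{"i":22,"mn":25,"y":14}}
After op 8 (add /j/h 38): {"f":91,"j":{"gc":31,"gf":74,"h":38},"t":{"i":22,"mn":25,"y":14}}
Size at the root: 3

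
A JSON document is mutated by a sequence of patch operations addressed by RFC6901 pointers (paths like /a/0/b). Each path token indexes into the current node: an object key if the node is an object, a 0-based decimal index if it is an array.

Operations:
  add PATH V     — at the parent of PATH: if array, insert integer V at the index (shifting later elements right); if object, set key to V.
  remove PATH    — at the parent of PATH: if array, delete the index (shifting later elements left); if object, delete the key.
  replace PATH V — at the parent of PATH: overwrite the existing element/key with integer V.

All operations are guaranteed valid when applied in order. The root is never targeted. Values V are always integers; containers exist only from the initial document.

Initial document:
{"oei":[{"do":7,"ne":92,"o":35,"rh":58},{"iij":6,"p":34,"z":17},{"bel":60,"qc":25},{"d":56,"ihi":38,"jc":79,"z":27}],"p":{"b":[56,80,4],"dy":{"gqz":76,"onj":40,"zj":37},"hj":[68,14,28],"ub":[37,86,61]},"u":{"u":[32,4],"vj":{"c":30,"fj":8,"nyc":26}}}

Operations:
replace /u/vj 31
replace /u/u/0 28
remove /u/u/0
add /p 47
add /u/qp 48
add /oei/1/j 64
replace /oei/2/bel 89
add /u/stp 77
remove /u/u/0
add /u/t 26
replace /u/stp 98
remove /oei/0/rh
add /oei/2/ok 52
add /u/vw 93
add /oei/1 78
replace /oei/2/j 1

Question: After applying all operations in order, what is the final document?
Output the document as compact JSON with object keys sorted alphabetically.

After op 1 (replace /u/vj 31): {"oei":[{"do":7,"ne":92,"o":35,"rh":58},{"iij":6,"p":34,"z":17},{"bel":60,"qc":25},{"d":56,"ihi":38,"jc":79,"z":27}],"p":{"b":[56,80,4],"dy":{"gqz":76,"onj":40,"zj":37},"hj":[68,14,28],"ub":[37,86,61]},"u":{"u":[32,4],"vj":31}}
After op 2 (replace /u/u/0 28): {"oei":[{"do":7,"ne":92,"o":35,"rh":58},{"iij":6,"p":34,"z":17},{"bel":60,"qc":25},{"d":56,"ihi":38,"jc":79,"z":27}],"p":{"b":[56,80,4],"dy":{"gqz":76,"onj":40,"zj":37},"hj":[68,14,28],"ub":[37,86,61]},"u":{"u":[28,4],"vj":31}}
After op 3 (remove /u/u/0): {"oei":[{"do":7,"ne":92,"o":35,"rh":58},{"iij":6,"p":34,"z":17},{"bel":60,"qc":25},{"d":56,"ihi":38,"jc":79,"z":27}],"p":{"b":[56,80,4],"dy":{"gqz":76,"onj":40,"zj":37},"hj":[68,14,28],"ub":[37,86,61]},"u":{"u":[4],"vj":31}}
After op 4 (add /p 47): {"oei":[{"do":7,"ne":92,"o":35,"rh":58},{"iij":6,"p":34,"z":17},{"bel":60,"qc":25},{"d":56,"ihi":38,"jc":79,"z":27}],"p":47,"u":{"u":[4],"vj":31}}
After op 5 (add /u/qp 48): {"oei":[{"do":7,"ne":92,"o":35,"rh":58},{"iij":6,"p":34,"z":17},{"bel":60,"qc":25},{"d":56,"ihi":38,"jc":79,"z":27}],"p":47,"u":{"qp":48,"u":[4],"vj":31}}
After op 6 (add /oei/1/j 64): {"oei":[{"do":7,"ne":92,"o":35,"rh":58},{"iij":6,"j":64,"p":34,"z":17},{"bel":60,"qc":25},{"d":56,"ihi":38,"jc":79,"z":27}],"p":47,"u":{"qp":48,"u":[4],"vj":31}}
After op 7 (replace /oei/2/bel 89): {"oei":[{"do":7,"ne":92,"o":35,"rh":58},{"iij":6,"j":64,"p":34,"z":17},{"bel":89,"qc":25},{"d":56,"ihi":38,"jc":79,"z":27}],"p":47,"u":{"qp":48,"u":[4],"vj":31}}
After op 8 (add /u/stp 77): {"oei":[{"do":7,"ne":92,"o":35,"rh":58},{"iij":6,"j":64,"p":34,"z":17},{"bel":89,"qc":25},{"d":56,"ihi":38,"jc":79,"z":27}],"p":47,"u":{"qp":48,"stp":77,"u":[4],"vj":31}}
After op 9 (remove /u/u/0): {"oei":[{"do":7,"ne":92,"o":35,"rh":58},{"iij":6,"j":64,"p":34,"z":17},{"bel":89,"qc":25},{"d":56,"ihi":38,"jc":79,"z":27}],"p":47,"u":{"qp":48,"stp":77,"u":[],"vj":31}}
After op 10 (add /u/t 26): {"oei":[{"do":7,"ne":92,"o":35,"rh":58},{"iij":6,"j":64,"p":34,"z":17},{"bel":89,"qc":25},{"d":56,"ihi":38,"jc":79,"z":27}],"p":47,"u":{"qp":48,"stp":77,"t":26,"u":[],"vj":31}}
After op 11 (replace /u/stp 98): {"oei":[{"do":7,"ne":92,"o":35,"rh":58},{"iij":6,"j":64,"p":34,"z":17},{"bel":89,"qc":25},{"d":56,"ihi":38,"jc":79,"z":27}],"p":47,"u":{"qp":48,"stp":98,"t":26,"u":[],"vj":31}}
After op 12 (remove /oei/0/rh): {"oei":[{"do":7,"ne":92,"o":35},{"iij":6,"j":64,"p":34,"z":17},{"bel":89,"qc":25},{"d":56,"ihi":38,"jc":79,"z":27}],"p":47,"u":{"qp":48,"stp":98,"t":26,"u":[],"vj":31}}
After op 13 (add /oei/2/ok 52): {"oei":[{"do":7,"ne":92,"o":35},{"iij":6,"j":64,"p":34,"z":17},{"bel":89,"ok":52,"qc":25},{"d":56,"ihi":38,"jc":79,"z":27}],"p":47,"u":{"qp":48,"stp":98,"t":26,"u":[],"vj":31}}
After op 14 (add /u/vw 93): {"oei":[{"do":7,"ne":92,"o":35},{"iij":6,"j":64,"p":34,"z":17},{"bel":89,"ok":52,"qc":25},{"d":56,"ihi":38,"jc":79,"z":27}],"p":47,"u":{"qp":48,"stp":98,"t":26,"u":[],"vj":31,"vw":93}}
After op 15 (add /oei/1 78): {"oei":[{"do":7,"ne":92,"o":35},78,{"iij":6,"j":64,"p":34,"z":17},{"bel":89,"ok":52,"qc":25},{"d":56,"ihi":38,"jc":79,"z":27}],"p":47,"u":{"qp":48,"stp":98,"t":26,"u":[],"vj":31,"vw":93}}
After op 16 (replace /oei/2/j 1): {"oei":[{"do":7,"ne":92,"o":35},78,{"iij":6,"j":1,"p":34,"z":17},{"bel":89,"ok":52,"qc":25},{"d":56,"ihi":38,"jc":79,"z":27}],"p":47,"u":{"qp":48,"stp":98,"t":26,"u":[],"vj":31,"vw":93}}

Answer: {"oei":[{"do":7,"ne":92,"o":35},78,{"iij":6,"j":1,"p":34,"z":17},{"bel":89,"ok":52,"qc":25},{"d":56,"ihi":38,"jc":79,"z":27}],"p":47,"u":{"qp":48,"stp":98,"t":26,"u":[],"vj":31,"vw":93}}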